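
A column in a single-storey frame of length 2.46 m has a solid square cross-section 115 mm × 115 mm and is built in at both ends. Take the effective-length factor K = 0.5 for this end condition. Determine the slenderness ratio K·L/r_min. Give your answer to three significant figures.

For a square r = a/√12 = 115/√12 = 33.20 mm
L_e = K·L = 0.5 × 2.46 m = 1.230 m = 1230.0 mm
λ = L_e / r_min = 1230.0 / 33.20 = 37.1

λ ≈ 37.1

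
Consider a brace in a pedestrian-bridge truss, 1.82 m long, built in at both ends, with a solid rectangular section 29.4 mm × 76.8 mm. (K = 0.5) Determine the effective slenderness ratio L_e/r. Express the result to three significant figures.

λ ≈ 107

For a rectangle r_min = b/√12 = 29.4/√12 = 8.487 mm
L_e = K·L = 0.5 × 1.82 m = 0.9100 m = 910.00 mm
λ = L_e / r_min = 910.00 / 8.487 = 107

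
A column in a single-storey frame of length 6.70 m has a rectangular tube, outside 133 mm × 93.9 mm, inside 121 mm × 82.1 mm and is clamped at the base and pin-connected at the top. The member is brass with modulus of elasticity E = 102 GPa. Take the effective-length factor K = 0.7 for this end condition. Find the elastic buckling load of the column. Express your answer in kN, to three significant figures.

Weak-axis I_min = (h_o·b_o³ − h_i·b_i³)/12 with b_o = 93.9, b_i = 82.10 mm (shorter outer/inner sides).
I_min = (133×93.9³ − 121.0×82.10³)/12 = 3.596×10^6 mm⁴
I = 3.596×10^6 mm⁴ = 3.596×10^-6 m⁴
Effective length L_e = K·L = 0.7 × 6.70 = 4.690 m
P_cr = π²EI / L_e² = π² × 102×10⁹ × 3.596×10^-6 / 4.690² = 1.646×10^5 N

P_cr ≈ 165 kN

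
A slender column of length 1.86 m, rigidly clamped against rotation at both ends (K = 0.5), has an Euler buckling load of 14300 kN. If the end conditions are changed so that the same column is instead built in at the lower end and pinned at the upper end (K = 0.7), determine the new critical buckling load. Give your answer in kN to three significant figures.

P_cr ∝ 1/K², so P_cr,new = P_cr,old × (K_old/K_new)² = 14300 × (0.5/0.7)²
= 14300 × 0.5102 = 7300 kN

P_cr ≈ 7300 kN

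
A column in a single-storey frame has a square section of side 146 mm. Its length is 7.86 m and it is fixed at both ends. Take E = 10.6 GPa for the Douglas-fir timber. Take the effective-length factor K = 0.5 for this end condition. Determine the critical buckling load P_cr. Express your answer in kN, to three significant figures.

I = a⁴/12 = 146⁴/12 = 3.786×10^7 mm⁴
I = 3.786×10^7 mm⁴ = 3.786×10^-5 m⁴
Effective length L_e = K·L = 0.5 × 7.86 = 3.930 m
P_cr = π²EI / L_e² = π² × 10.6×10⁹ × 3.786×10^-5 / 3.930² = 2.565×10^5 N

P_cr ≈ 256 kN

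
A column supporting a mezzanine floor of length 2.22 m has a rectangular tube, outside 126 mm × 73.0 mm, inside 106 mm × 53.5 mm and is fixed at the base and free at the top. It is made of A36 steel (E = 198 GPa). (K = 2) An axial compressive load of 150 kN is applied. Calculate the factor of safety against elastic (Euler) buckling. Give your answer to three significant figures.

n ≈ 1.81

Weak-axis I_min = (h_o·b_o³ − h_i·b_i³)/12 with b_o = 73.0, b_i = 53.50 mm (shorter outer/inner sides).
I_min = (126×73.0³ − 106.0×53.50³)/12 = 2.732×10^6 mm⁴
I = 2.732×10^6 mm⁴ = 2.732×10^-6 m⁴
Effective length L_e = K·L = 2 × 2.22 = 4.440 m
P_cr = π²EI / L_e² = π² × 198×10⁹ × 2.732×10^-6 / 4.440² = 2.708×10^5 N
Factor of safety n = P_cr / P = 270.82 / 150 = 1.81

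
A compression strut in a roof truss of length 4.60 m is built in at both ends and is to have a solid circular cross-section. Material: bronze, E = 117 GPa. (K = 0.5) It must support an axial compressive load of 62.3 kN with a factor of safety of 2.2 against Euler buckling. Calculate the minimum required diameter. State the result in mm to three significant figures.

Required P_cr = n·P = 2.2 × 62.3 = 137.1 kN
L_e = K·L = 0.5 × 4.60 = 2.300 m
Required I = P_cr·L_e²/(π²E) = 1.371×10^5 × 2.300² / (π² × 1.17×10^11) = 6.279×10^-7 m⁴
I_req = 6.279×10^5 mm⁴
Solid circle: I = πd⁴/64  ⇒  d = (64I/π)^(1/4) = (64×6.279×10^5/π)^(1/4) = 59.8 mm

d ≈ 59.8 mm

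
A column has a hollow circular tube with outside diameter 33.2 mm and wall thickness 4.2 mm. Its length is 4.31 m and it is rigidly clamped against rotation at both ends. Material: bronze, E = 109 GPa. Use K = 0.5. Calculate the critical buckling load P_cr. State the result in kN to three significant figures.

Inner diameter d_i = 33.2 − 2×4.2 = 24.80 mm
I = π(d_o⁴ − d_i⁴)/64 = π(33.2⁴ − 24.80⁴)/64 = 4.107×10^4 mm⁴
I = 4.107×10^4 mm⁴ = 4.107×10^-8 m⁴
Effective length L_e = K·L = 0.5 × 4.31 = 2.155 m
P_cr = π²EI / L_e² = π² × 109×10⁹ × 4.107×10^-8 / 2.155² = 9.514×10^3 N

P_cr ≈ 9.51 kN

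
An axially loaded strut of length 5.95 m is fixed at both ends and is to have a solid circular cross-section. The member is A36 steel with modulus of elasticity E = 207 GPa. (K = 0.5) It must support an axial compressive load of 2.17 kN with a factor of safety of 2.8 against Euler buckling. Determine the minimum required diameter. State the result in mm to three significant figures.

Required P_cr = n·P = 2.8 × 2.17 = 6.076 kN
L_e = K·L = 0.5 × 5.95 = 2.975 m
Required I = P_cr·L_e²/(π²E) = 6.076×10^3 × 2.975² / (π² × 2.07×10^11) = 2.632×10^-8 m⁴
I_req = 2.632×10^4 mm⁴
Solid circle: I = πd⁴/64  ⇒  d = (64I/π)^(1/4) = (64×2.632×10^4/π)^(1/4) = 27.1 mm

d ≈ 27.1 mm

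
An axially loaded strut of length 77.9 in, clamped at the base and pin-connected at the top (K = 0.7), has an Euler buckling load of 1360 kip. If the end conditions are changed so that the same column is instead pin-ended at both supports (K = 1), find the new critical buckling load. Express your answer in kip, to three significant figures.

P_cr ∝ 1/K², so P_cr,new = P_cr,old × (K_old/K_new)² = 1360 × (0.7/1)²
= 1360 × 0.4900 = 666 kip

P_cr ≈ 666 kip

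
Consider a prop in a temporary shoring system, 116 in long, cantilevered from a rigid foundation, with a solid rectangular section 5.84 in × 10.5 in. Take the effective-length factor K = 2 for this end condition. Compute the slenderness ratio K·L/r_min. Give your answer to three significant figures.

Buckling occurs about the weak axis: I_min = h·b³/12 with b = 5.84 in (the shorter side).
I_min = 10.5×5.84³/12 = 174.3 in⁴
A = 61.32 in²;  r_min = √(I/A) = √(174.3/61.32) = 1.686 in
L_e = K·L = 2 × 116 = 232.0 in
λ = L_e / r_min = 232.00 / 1.686 = 138

λ ≈ 138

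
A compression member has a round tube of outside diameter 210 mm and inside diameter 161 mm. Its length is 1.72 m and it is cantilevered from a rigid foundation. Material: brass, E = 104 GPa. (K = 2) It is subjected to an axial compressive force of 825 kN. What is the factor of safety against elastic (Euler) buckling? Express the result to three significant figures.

n ≈ 6.57

d_o = 210 mm, d_i = 161 mm
I = π(d_o⁴ − d_i⁴)/64 = π(210⁴ − 161.0⁴)/64 = 6.248×10^7 mm⁴
I = 6.248×10^7 mm⁴ = 6.248×10^-5 m⁴
Effective length L_e = K·L = 2 × 1.72 = 3.440 m
P_cr = π²EI / L_e² = π² × 104×10⁹ × 6.248×10^-5 / 3.440² = 5.420×10^6 N
Factor of safety n = P_cr / P = 5419.8 / 825 = 6.57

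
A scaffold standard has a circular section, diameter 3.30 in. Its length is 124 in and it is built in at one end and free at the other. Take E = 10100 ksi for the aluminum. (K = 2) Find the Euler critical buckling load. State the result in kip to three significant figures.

I = πd⁴/64 = π×3.30⁴/64 = 5.821 in⁴
Effective length L_e = K·L = 2 × 124 = 248.0 in
P_cr = π²EI / L_e² = π² × 10100×10³ × 5.821 / 248.0² = 9.435×10^3 lb

P_cr ≈ 9.44 kip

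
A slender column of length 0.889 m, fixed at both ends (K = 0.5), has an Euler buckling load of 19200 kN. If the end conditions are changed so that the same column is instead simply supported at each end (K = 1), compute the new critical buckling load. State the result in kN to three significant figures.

P_cr ∝ 1/K², so P_cr,new = P_cr,old × (K_old/K_new)² = 19200 × (0.5/1)²
= 19200 × 0.2500 = 4800 kN

P_cr ≈ 4800 kN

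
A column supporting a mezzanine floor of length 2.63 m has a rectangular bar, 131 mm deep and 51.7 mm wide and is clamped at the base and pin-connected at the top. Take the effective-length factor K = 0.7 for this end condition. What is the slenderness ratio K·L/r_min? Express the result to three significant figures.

λ ≈ 123

Buckling occurs about the weak axis: I_min = h·b³/12 with b = 51.7 mm (the shorter side).
I_min = 131×51.7³/12 = 1.509×10^6 mm⁴
A = 6.773×10^3 mm²;  r_min = √(I/A) = √(1.509×10^6/6.773×10^3) = 14.92 mm
L_e = K·L = 0.7 × 2.63 m = 1.841 m = 1841.0 mm
λ = L_e / r_min = 1841.0 / 14.92 = 123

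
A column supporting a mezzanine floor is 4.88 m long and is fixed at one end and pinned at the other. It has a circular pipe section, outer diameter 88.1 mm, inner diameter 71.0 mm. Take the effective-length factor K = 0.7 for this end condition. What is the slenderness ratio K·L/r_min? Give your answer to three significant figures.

d_o = 88.1 mm, d_i = 71.0 mm
I = π(d_o⁴ − d_i⁴)/64 = π(88.1⁴ − 71.00⁴)/64 = 1.710×10^6 mm⁴
A = 2.137×10^3 mm²;  r_min = √(I/A) = √(1.710×10^6/2.137×10^3) = 28.29 mm
L_e = K·L = 0.7 × 4.88 m = 3.416 m = 3416.0 mm
λ = L_e / r_min = 3416.0 / 28.29 = 121

λ ≈ 121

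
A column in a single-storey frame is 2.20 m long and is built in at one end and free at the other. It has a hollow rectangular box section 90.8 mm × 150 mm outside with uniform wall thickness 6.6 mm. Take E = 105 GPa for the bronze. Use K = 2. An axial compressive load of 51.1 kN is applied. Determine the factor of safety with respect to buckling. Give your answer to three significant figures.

Inner dimensions: h_i = 150 − 2×6.6 = 136.8 mm, b_i = 90.8 − 2×6.6 = 77.60 mm
Weak-axis I_min = (h_o·b_o³ − h_i·b_i³)/12 with b_o = 90.8, b_i = 77.60 mm (shorter outer/inner sides).
I_min = (150×90.8³ − 136.8×77.60³)/12 = 4.031×10^6 mm⁴
I = 4.031×10^6 mm⁴ = 4.031×10^-6 m⁴
Effective length L_e = K·L = 2 × 2.20 = 4.400 m
P_cr = π²EI / L_e² = π² × 105×10⁹ × 4.031×10^-6 / 4.400² = 2.158×10^5 N
Factor of safety n = P_cr / P = 215.75 / 51.1 = 4.22

n ≈ 4.22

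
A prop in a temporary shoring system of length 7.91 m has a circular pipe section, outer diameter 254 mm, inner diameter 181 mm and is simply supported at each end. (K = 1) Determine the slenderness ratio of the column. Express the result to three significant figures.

λ ≈ 101

d_o = 254 mm, d_i = 181 mm
I = π(d_o⁴ − d_i⁴)/64 = π(254⁴ − 181.0⁴)/64 = 1.516×10^8 mm⁴
A = 2.494×10^4 mm²;  r_min = √(I/A) = √(1.516×10^8/2.494×10^4) = 77.97 mm
L_e = K·L = 1 × 7.91 m = 7.910 m = 7910.0 mm
λ = L_e / r_min = 7910.0 / 77.97 = 101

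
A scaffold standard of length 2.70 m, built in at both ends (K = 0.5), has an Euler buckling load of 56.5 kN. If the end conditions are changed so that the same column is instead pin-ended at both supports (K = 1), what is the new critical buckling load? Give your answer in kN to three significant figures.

P_cr ≈ 14.1 kN

P_cr ∝ 1/K², so P_cr,new = P_cr,old × (K_old/K_new)² = 56.5 × (0.5/1)²
= 56.5 × 0.2500 = 14.1 kN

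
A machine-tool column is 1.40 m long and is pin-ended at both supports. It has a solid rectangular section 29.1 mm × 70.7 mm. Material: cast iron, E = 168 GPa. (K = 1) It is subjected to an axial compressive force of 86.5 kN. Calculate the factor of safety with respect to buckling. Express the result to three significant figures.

n ≈ 1.42

Buckling occurs about the weak axis: I_min = h·b³/12 with b = 29.1 mm (the shorter side).
I_min = 70.7×29.1³/12 = 1.452×10^5 mm⁴
I = 1.452×10^5 mm⁴ = 1.452×10^-7 m⁴
Effective length L_e = K·L = 1 × 1.40 = 1.400 m
P_cr = π²EI / L_e² = π² × 168×10⁹ × 1.452×10^-7 / 1.400² = 1.228×10^5 N
Factor of safety n = P_cr / P = 122.82 / 86.5 = 1.42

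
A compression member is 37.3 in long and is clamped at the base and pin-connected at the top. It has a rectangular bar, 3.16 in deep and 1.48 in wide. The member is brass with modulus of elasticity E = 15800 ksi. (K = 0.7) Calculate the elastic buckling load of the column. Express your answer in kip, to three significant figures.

Buckling occurs about the weak axis: I_min = h·b³/12 with b = 1.48 in (the shorter side).
I_min = 3.16×1.48³/12 = 0.8537 in⁴
Effective length L_e = K·L = 0.7 × 37.3 = 26.11 in
P_cr = π²EI / L_e² = π² × 15800×10³ × 0.8537 / 26.11² = 1.953×10^5 lb

P_cr ≈ 195 kip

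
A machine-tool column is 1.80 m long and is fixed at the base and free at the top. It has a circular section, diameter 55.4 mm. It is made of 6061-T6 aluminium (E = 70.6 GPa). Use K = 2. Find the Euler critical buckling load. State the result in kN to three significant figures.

I = πd⁴/64 = π×55.4⁴/64 = 4.624×10^5 mm⁴
I = 4.624×10^5 mm⁴ = 4.624×10^-7 m⁴
Effective length L_e = K·L = 2 × 1.80 = 3.600 m
P_cr = π²EI / L_e² = π² × 70.6×10⁹ × 4.624×10^-7 / 3.600² = 2.486×10^4 N

P_cr ≈ 24.9 kN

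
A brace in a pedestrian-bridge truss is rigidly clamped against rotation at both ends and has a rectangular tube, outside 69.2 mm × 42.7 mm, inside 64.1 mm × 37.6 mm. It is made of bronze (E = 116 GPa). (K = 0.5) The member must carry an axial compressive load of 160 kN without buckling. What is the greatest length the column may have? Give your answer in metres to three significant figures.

L_max ≈ 2.17 m

Weak-axis I_min = (h_o·b_o³ − h_i·b_i³)/12 with b_o = 42.7, b_i = 37.60 mm (shorter outer/inner sides).
I_min = (69.2×42.7³ − 64.10×37.60³)/12 = 1.650×10^5 mm⁴
I = 1.650×10^-7 m⁴
At the buckling limit P_cr = P = 1.600×10^5 N
From P_cr = π²EI/(K·L)²:  L = (1/K)·√(π²EI/P_cr) = (1/0.5)·√(π²×1.16×10^11×1.650×10^-7/1.600×10^5)
L = 2.17 m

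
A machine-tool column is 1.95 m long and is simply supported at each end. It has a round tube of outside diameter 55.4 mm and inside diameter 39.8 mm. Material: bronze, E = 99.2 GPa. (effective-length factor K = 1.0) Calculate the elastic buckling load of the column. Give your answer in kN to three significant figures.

P_cr ≈ 87.3 kN

d_o = 55.4 mm, d_i = 39.8 mm
I = π(d_o⁴ − d_i⁴)/64 = π(55.4⁴ − 39.80⁴)/64 = 3.392×10^5 mm⁴
I = 3.392×10^5 mm⁴ = 3.392×10^-7 m⁴
Effective length L_e = K·L = 1 × 1.95 = 1.950 m
P_cr = π²EI / L_e² = π² × 99.2×10⁹ × 3.392×10^-7 / 1.950² = 8.734×10^4 N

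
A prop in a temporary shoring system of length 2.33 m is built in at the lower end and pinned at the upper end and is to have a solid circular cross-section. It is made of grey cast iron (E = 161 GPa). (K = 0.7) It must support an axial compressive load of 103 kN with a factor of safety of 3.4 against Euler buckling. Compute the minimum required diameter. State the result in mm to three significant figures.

Required P_cr = n·P = 3.4 × 103 = 350.2 kN
L_e = K·L = 0.7 × 2.33 = 1.631 m
Required I = P_cr·L_e²/(π²E) = 3.502×10^5 × 1.631² / (π² × 1.61×10^11) = 5.863×10^-7 m⁴
I_req = 5.863×10^5 mm⁴
Solid circle: I = πd⁴/64  ⇒  d = (64I/π)^(1/4) = (64×5.863×10^5/π)^(1/4) = 58.8 mm

d ≈ 58.8 mm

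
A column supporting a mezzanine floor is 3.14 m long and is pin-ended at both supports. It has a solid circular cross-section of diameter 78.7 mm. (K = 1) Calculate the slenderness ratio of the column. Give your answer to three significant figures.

λ ≈ 160

For a solid circle r = d/4 = 78.7/4 = 19.68 mm
L_e = K·L = 1 × 3.14 m = 3.140 m = 3140.0 mm
λ = L_e / r_min = 3140.0 / 19.68 = 160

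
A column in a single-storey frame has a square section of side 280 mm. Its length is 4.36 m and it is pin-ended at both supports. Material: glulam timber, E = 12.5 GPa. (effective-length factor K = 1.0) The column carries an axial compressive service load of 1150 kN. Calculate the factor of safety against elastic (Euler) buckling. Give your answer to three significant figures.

I = a⁴/12 = 280⁴/12 = 5.122×10^8 mm⁴
I = 5.122×10^8 mm⁴ = 5.122×10^-4 m⁴
Effective length L_e = K·L = 1 × 4.36 = 4.360 m
P_cr = π²EI / L_e² = π² × 12.5×10⁹ × 5.122×10^-4 / 4.360² = 3.324×10^6 N
Factor of safety n = P_cr / P = 3324.2 / 1150 = 2.89

n ≈ 2.89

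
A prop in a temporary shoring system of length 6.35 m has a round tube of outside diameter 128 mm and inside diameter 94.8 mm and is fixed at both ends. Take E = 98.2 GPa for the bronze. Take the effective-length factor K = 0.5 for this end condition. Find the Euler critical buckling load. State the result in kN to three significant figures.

d_o = 128 mm, d_i = 94.8 mm
I = π(d_o⁴ − d_i⁴)/64 = π(128⁴ − 94.80⁴)/64 = 9.212×10^6 mm⁴
I = 9.212×10^6 mm⁴ = 9.212×10^-6 m⁴
Effective length L_e = K·L = 0.5 × 6.35 = 3.175 m
P_cr = π²EI / L_e² = π² × 98.2×10⁹ × 9.212×10^-6 / 3.175² = 8.857×10^5 N

P_cr ≈ 886 kN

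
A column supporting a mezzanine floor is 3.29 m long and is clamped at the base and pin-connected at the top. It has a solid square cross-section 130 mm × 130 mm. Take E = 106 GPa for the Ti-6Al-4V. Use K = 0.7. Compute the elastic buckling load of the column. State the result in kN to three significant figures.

I = a⁴/12 = 130⁴/12 = 2.380×10^7 mm⁴
I = 2.380×10^7 mm⁴ = 2.380×10^-5 m⁴
Effective length L_e = K·L = 0.7 × 3.29 = 2.303 m
P_cr = π²EI / L_e² = π² × 106×10⁹ × 2.380×10^-5 / 2.303² = 4.695×10^6 N

P_cr ≈ 4690 kN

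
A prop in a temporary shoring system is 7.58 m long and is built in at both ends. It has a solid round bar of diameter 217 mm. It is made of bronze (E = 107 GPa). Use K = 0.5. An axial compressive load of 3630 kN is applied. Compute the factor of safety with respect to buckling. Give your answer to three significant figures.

I = πd⁴/64 = π×217⁴/64 = 1.088×10^8 mm⁴
I = 1.088×10^8 mm⁴ = 1.088×10^-4 m⁴
Effective length L_e = K·L = 0.5 × 7.58 = 3.790 m
P_cr = π²EI / L_e² = π² × 107×10⁹ × 1.088×10^-4 / 3.790² = 8.002×10^6 N
Factor of safety n = P_cr / P = 8002.3 / 3630 = 2.20

n ≈ 2.20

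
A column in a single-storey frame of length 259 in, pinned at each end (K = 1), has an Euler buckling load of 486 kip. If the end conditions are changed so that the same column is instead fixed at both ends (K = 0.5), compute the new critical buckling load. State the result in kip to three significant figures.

P_cr ≈ 1940 kip

P_cr ∝ 1/K², so P_cr,new = P_cr,old × (K_old/K_new)² = 486 × (1/0.5)²
= 486 × 4.000 = 1940 kip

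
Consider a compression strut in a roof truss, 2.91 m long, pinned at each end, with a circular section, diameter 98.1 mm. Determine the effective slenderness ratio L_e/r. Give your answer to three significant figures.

For a solid circle r = d/4 = 98.1/4 = 24.52 mm
L_e = K·L = 1 × 2.91 m = 2.910 m = 2910.0 mm
λ = L_e / r_min = 2910.0 / 24.52 = 119

λ ≈ 119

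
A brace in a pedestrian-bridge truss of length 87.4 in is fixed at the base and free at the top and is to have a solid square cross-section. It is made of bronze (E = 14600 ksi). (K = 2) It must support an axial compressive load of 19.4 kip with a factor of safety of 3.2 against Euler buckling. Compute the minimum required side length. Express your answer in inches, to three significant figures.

Required P_cr = n·P = 3.2 × 19.4 = 62.08 kip
L_e = K·L = 2 × 87.4 = 174.8 in
Required I = P_cr·L_e²/(π²E) = 6.208×10^4 × 174.8² / (π² × 1.46×10^7) = 13.16 in⁴
Solid square: I = a⁴/12  ⇒  a = (12I)^(1/4) = (12×13.16)^(1/4) = 3.55 in

a ≈ 3.55 in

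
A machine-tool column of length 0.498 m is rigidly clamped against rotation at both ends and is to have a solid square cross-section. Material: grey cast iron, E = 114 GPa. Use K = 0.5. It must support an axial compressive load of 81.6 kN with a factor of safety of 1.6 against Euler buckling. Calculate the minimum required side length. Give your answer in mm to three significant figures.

Required P_cr = n·P = 1.6 × 81.6 = 130.6 kN
L_e = K·L = 0.5 × 0.498 = 0.2490 m
Required I = P_cr·L_e²/(π²E) = 1.306×10^5 × 0.2490² / (π² × 1.14×10^11) = 7.195×10^-9 m⁴
I_req = 7.195×10^3 mm⁴
Solid square: I = a⁴/12  ⇒  a = (12I)^(1/4) = (12×7.195×10^3)^(1/4) = 17.1 mm

a ≈ 17.1 mm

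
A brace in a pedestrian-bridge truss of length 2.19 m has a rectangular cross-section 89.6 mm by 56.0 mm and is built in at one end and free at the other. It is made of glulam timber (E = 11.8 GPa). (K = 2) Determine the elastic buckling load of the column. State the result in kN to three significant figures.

P_cr ≈ 7.96 kN

Buckling occurs about the weak axis: I_min = h·b³/12 with b = 56.0 mm (the shorter side).
I_min = 89.6×56.0³/12 = 1.311×10^6 mm⁴
I = 1.311×10^6 mm⁴ = 1.311×10^-6 m⁴
Effective length L_e = K·L = 2 × 2.19 = 4.380 m
P_cr = π²EI / L_e² = π² × 11.8×10⁹ × 1.311×10^-6 / 4.380² = 7.960×10^3 N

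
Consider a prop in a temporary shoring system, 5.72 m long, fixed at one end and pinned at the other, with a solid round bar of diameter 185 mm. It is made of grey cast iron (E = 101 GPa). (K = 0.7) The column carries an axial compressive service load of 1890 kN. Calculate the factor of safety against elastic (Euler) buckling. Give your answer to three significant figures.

n ≈ 1.89

I = πd⁴/64 = π×185⁴/64 = 5.750×10^7 mm⁴
I = 5.750×10^7 mm⁴ = 5.750×10^-5 m⁴
Effective length L_e = K·L = 0.7 × 5.72 = 4.004 m
P_cr = π²EI / L_e² = π² × 101×10⁹ × 5.750×10^-5 / 4.004² = 3.575×10^6 N
Factor of safety n = P_cr / P = 3575.1 / 1890 = 1.89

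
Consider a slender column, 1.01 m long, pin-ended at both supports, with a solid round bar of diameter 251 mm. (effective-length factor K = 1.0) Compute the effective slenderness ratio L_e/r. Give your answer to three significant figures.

For a solid circle r = d/4 = 251/4 = 62.75 mm
L_e = K·L = 1 × 1.01 m = 1.010 m = 1010.0 mm
λ = L_e / r_min = 1010.0 / 62.75 = 16.1

λ ≈ 16.1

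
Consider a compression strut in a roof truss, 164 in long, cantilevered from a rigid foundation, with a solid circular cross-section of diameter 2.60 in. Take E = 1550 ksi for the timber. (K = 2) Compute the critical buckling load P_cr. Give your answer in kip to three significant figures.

P_cr ≈ 0.319 kip

I = πd⁴/64 = π×2.60⁴/64 = 2.243 in⁴
Effective length L_e = K·L = 2 × 164 = 328.0 in
P_cr = π²EI / L_e² = π² × 1550×10³ × 2.243 / 328.0² = 319.0 lb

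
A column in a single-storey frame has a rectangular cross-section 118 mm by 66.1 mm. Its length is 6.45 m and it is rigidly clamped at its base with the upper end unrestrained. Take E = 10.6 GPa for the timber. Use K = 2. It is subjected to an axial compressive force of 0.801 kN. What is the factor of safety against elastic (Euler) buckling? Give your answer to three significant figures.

Buckling occurs about the weak axis: I_min = h·b³/12 with b = 66.1 mm (the shorter side).
I_min = 118×66.1³/12 = 2.840×10^6 mm⁴
I = 2.840×10^6 mm⁴ = 2.840×10^-6 m⁴
Effective length L_e = K·L = 2 × 6.45 = 12.90 m
P_cr = π²EI / L_e² = π² × 10.6×10⁹ × 2.840×10^-6 / 12.90² = 1.785×10^3 N
Factor of safety n = P_cr / P = 1.7854 / 0.801 = 2.23

n ≈ 2.23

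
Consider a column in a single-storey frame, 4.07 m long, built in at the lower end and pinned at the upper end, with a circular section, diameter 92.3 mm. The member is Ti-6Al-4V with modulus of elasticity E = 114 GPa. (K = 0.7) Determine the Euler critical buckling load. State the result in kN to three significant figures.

P_cr ≈ 494 kN

I = πd⁴/64 = π×92.3⁴/64 = 3.563×10^6 mm⁴
I = 3.563×10^6 mm⁴ = 3.563×10^-6 m⁴
Effective length L_e = K·L = 0.7 × 4.07 = 2.849 m
P_cr = π²EI / L_e² = π² × 114×10⁹ × 3.563×10^-6 / 2.849² = 4.939×10^5 N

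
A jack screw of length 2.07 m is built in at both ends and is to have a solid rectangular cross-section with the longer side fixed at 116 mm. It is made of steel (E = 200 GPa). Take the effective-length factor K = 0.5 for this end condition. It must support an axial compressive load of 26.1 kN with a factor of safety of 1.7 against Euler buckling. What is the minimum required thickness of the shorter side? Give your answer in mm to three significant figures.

b ≈ 13.6 mm

Required P_cr = n·P = 1.7 × 26.1 = 44.37 kN
L_e = K·L = 0.5 × 2.07 = 1.035 m
Required I = P_cr·L_e²/(π²E) = 4.437×10^4 × 1.035² / (π² × 2.00×10^11) = 2.408×10^-8 m⁴
I_req = 2.408×10^4 mm⁴
Rectangle, weak axis: I_min = h·b³/12 with h = 116 mm fixed  ⇒  b = (12I/h)^(1/3) = 13.6 mm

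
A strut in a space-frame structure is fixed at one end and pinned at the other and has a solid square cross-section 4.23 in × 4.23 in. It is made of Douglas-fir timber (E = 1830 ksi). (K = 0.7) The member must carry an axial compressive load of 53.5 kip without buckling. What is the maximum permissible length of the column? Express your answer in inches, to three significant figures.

L_max ≈ 136 in

I = a⁴/12 = 4.23⁴/12 = 26.68 in⁴
At the buckling limit P_cr = P = 5.350×10^4 lb
From P_cr = π²EI/(K·L)²:  L = (1/K)·√(π²EI/P_cr) = (1/0.7)·√(π²×1.83×10^6×26.68/5.350×10^4)
L = 136 in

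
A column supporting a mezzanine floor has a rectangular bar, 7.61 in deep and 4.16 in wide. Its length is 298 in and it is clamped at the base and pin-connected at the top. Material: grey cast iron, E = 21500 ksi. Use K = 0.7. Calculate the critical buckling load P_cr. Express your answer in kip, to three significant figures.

P_cr ≈ 223 kip

Buckling occurs about the weak axis: I_min = h·b³/12 with b = 4.16 in (the shorter side).
I_min = 7.61×4.16³/12 = 45.65 in⁴
Effective length L_e = K·L = 0.7 × 298 = 208.6 in
P_cr = π²EI / L_e² = π² × 21500×10³ × 45.65 / 208.6² = 2.226×10^5 lb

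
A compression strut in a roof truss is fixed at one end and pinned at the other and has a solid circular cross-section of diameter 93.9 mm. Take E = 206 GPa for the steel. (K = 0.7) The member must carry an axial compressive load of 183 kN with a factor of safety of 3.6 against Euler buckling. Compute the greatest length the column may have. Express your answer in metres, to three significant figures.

I = πd⁴/64 = π×93.9⁴/64 = 3.816×10^6 mm⁴
I = 3.816×10^-6 m⁴
Required critical load P_cr = n·P = 3.6 × 183 = 658.8 kN = 6.588×10^5 N
From P_cr = π²EI/(K·L)²:  L = (1/K)·√(π²EI/P_cr) = (1/0.7)·√(π²×2.06×10^11×3.816×10^-6/6.588×10^5)
L = 4.90 m

L_max ≈ 4.90 m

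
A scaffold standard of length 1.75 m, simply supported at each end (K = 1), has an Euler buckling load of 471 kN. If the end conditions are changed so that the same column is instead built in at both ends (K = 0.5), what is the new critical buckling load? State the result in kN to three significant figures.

P_cr ≈ 1880 kN

P_cr ∝ 1/K², so P_cr,new = P_cr,old × (K_old/K_new)² = 471 × (1/0.5)²
= 471 × 4.000 = 1880 kN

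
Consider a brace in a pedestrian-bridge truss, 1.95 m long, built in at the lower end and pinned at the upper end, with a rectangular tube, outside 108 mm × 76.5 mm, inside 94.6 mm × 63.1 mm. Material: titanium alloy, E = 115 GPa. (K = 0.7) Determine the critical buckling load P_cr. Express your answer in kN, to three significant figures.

Weak-axis I_min = (h_o·b_o³ − h_i·b_i³)/12 with b_o = 76.5, b_i = 63.10 mm (shorter outer/inner sides).
I_min = (108×76.5³ − 94.60×63.10³)/12 = 2.049×10^6 mm⁴
I = 2.049×10^6 mm⁴ = 2.049×10^-6 m⁴
Effective length L_e = K·L = 0.7 × 1.95 = 1.365 m
P_cr = π²EI / L_e² = π² × 115×10⁹ × 2.049×10^-6 / 1.365² = 1.248×10^6 N

P_cr ≈ 1250 kN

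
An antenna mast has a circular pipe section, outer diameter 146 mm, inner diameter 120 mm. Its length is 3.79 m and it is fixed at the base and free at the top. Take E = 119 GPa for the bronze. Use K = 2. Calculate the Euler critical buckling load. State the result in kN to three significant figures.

P_cr ≈ 248 kN

d_o = 146 mm, d_i = 120 mm
I = π(d_o⁴ − d_i⁴)/64 = π(146⁴ − 120.0⁴)/64 = 1.213×10^7 mm⁴
I = 1.213×10^7 mm⁴ = 1.213×10^-5 m⁴
Effective length L_e = K·L = 2 × 3.79 = 7.580 m
P_cr = π²EI / L_e² = π² × 119×10⁹ × 1.213×10^-5 / 7.580² = 2.479×10^5 N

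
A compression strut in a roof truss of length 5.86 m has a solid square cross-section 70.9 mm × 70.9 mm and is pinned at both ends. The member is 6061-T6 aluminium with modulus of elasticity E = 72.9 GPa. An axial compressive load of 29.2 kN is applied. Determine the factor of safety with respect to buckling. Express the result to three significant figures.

n ≈ 1.51

I = a⁴/12 = 70.9⁴/12 = 2.106×10^6 mm⁴
I = 2.106×10^6 mm⁴ = 2.106×10^-6 m⁴
Effective length L_e = K·L = 1 × 5.86 = 5.860 m
P_cr = π²EI / L_e² = π² × 72.9×10⁹ × 2.106×10^-6 / 5.860² = 4.412×10^4 N
Factor of safety n = P_cr / P = 44.120 / 29.2 = 1.51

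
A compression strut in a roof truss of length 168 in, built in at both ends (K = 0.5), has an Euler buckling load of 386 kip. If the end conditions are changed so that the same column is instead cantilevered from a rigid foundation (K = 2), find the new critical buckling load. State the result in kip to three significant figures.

P_cr ≈ 24.1 kip

P_cr ∝ 1/K², so P_cr,new = P_cr,old × (K_old/K_new)² = 386 × (0.5/2)²
= 386 × 0.06250 = 24.1 kip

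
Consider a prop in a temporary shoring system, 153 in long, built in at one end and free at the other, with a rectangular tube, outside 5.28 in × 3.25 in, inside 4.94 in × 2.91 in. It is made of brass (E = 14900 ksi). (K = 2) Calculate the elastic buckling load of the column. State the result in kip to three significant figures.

Weak-axis I_min = (h_o·b_o³ − h_i·b_i³)/12 with b_o = 3.25, b_i = 2.910 in (shorter outer/inner sides).
I_min = (5.28×3.25³ − 4.940×2.910³)/12 = 4.960 in⁴
Effective length L_e = K·L = 2 × 153 = 306.0 in
P_cr = π²EI / L_e² = π² × 14900×10³ × 4.960 / 306.0² = 7.790×10^3 lb

P_cr ≈ 7.79 kip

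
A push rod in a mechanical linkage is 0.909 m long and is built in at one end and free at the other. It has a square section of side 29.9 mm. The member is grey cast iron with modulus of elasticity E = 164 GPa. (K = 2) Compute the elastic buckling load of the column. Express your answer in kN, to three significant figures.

P_cr ≈ 32.6 kN

I = a⁴/12 = 29.9⁴/12 = 6.660×10^4 mm⁴
I = 6.660×10^4 mm⁴ = 6.660×10^-8 m⁴
Effective length L_e = K·L = 2 × 0.909 = 1.818 m
P_cr = π²EI / L_e² = π² × 164×10⁹ × 6.660×10^-8 / 1.818² = 3.262×10^4 N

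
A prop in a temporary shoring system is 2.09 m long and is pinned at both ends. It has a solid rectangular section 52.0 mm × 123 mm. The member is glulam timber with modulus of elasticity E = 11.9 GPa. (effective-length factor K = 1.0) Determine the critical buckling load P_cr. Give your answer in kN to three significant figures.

P_cr ≈ 38.8 kN

Buckling occurs about the weak axis: I_min = h·b³/12 with b = 52.0 mm (the shorter side).
I_min = 123×52.0³/12 = 1.441×10^6 mm⁴
I = 1.441×10^6 mm⁴ = 1.441×10^-6 m⁴
Effective length L_e = K·L = 1 × 2.09 = 2.090 m
P_cr = π²EI / L_e² = π² × 11.9×10⁹ × 1.441×10^-6 / 2.090² = 3.875×10^4 N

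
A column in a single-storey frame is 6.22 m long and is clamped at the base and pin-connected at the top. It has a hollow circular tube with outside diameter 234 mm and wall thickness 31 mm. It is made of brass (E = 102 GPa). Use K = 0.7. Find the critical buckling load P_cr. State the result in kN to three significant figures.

Inner diameter d_i = 234 − 2×31 = 172.0 mm
I = π(d_o⁴ − d_i⁴)/64 = π(234⁴ − 172.0⁴)/64 = 1.042×10^8 mm⁴
I = 1.042×10^8 mm⁴ = 1.042×10^-4 m⁴
Effective length L_e = K·L = 0.7 × 6.22 = 4.354 m
P_cr = π²EI / L_e² = π² × 102×10⁹ × 1.042×10^-4 / 4.354² = 5.534×10^6 N

P_cr ≈ 5530 kN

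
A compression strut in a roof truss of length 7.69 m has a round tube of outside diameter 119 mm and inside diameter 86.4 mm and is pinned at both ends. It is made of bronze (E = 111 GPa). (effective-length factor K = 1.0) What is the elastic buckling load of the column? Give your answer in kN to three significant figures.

d_o = 119 mm, d_i = 86.4 mm
I = π(d_o⁴ − d_i⁴)/64 = π(119⁴ − 86.40⁴)/64 = 7.108×10^6 mm⁴
I = 7.108×10^6 mm⁴ = 7.108×10^-6 m⁴
Effective length L_e = K·L = 1 × 7.69 = 7.690 m
P_cr = π²EI / L_e² = π² × 111×10⁹ × 7.108×10^-6 / 7.690² = 1.317×10^5 N

P_cr ≈ 132 kN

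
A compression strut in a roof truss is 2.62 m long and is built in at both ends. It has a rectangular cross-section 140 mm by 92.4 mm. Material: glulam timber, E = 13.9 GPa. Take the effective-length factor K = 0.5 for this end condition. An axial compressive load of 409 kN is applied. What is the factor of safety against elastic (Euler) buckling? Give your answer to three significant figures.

n ≈ 1.80

Buckling occurs about the weak axis: I_min = h·b³/12 with b = 92.4 mm (the shorter side).
I_min = 140×92.4³/12 = 9.204×10^6 mm⁴
I = 9.204×10^6 mm⁴ = 9.204×10^-6 m⁴
Effective length L_e = K·L = 0.5 × 2.62 = 1.310 m
P_cr = π²EI / L_e² = π² × 13.9×10⁹ × 9.204×10^-6 / 1.310² = 7.358×10^5 N
Factor of safety n = P_cr / P = 735.76 / 409 = 1.80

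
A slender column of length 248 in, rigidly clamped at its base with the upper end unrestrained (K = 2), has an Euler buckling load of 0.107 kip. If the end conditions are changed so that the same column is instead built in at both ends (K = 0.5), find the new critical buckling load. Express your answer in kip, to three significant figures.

P_cr ≈ 1.71 kip

P_cr ∝ 1/K², so P_cr,new = P_cr,old × (K_old/K_new)² = 0.107 × (2/0.5)²
= 0.107 × 16.00 = 1.71 kip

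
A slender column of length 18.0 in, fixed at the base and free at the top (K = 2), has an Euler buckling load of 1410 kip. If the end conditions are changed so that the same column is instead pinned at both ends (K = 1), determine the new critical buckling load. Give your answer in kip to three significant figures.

P_cr ≈ 5640 kip

P_cr ∝ 1/K², so P_cr,new = P_cr,old × (K_old/K_new)² = 1410 × (2/1)²
= 1410 × 4.000 = 5640 kip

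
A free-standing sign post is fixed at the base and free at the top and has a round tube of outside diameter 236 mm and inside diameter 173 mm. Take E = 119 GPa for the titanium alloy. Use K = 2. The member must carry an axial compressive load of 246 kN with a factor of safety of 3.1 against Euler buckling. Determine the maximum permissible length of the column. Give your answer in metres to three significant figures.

L_max ≈ 6.46 m

d_o = 236 mm, d_i = 173 mm
I = π(d_o⁴ − d_i⁴)/64 = π(236⁴ − 173.0⁴)/64 = 1.083×10^8 mm⁴
I = 1.083×10^-4 m⁴
Required critical load P_cr = n·P = 3.1 × 246 = 762.6 kN = 7.626×10^5 N
From P_cr = π²EI/(K·L)²:  L = (1/K)·√(π²EI/P_cr) = (1/2)·√(π²×1.19×10^11×1.083×10^-4/7.626×10^5)
L = 6.46 m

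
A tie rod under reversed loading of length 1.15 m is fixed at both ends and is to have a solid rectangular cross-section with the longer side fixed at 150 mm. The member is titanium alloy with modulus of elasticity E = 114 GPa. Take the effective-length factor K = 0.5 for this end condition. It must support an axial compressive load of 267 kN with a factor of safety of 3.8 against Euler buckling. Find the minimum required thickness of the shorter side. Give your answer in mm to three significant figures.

b ≈ 28.8 mm

Required P_cr = n·P = 3.8 × 267 = 1015 kN
L_e = K·L = 0.5 × 1.15 = 0.5750 m
Required I = P_cr·L_e²/(π²E) = 1.015×10^6 × 0.5750² / (π² × 1.14×10^11) = 2.981×10^-7 m⁴
I_req = 2.981×10^5 mm⁴
Rectangle, weak axis: I_min = h·b³/12 with h = 150 mm fixed  ⇒  b = (12I/h)^(1/3) = 28.8 mm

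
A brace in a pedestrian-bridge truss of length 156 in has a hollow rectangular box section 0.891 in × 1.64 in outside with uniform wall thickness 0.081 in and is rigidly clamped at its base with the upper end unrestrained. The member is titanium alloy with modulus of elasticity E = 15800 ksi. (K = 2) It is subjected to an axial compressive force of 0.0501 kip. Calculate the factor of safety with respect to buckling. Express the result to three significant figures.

n ≈ 1.57

Inner dimensions: h_i = 1.64 − 2×0.081 = 1.478 in, b_i = 0.891 − 2×0.081 = 0.7290 in
Weak-axis I_min = (h_o·b_o³ − h_i·b_i³)/12 with b_o = 0.891, b_i = 0.7290 in (shorter outer/inner sides).
I_min = (1.64×0.891³ − 1.478×0.7290³)/12 = 4.895×10^-2 in⁴
Effective length L_e = K·L = 2 × 156 = 312.0 in
P_cr = π²EI / L_e² = π² × 15800×10³ × 4.895×10^-2 / 312.0² = 78.42 lb
Factor of safety n = P_cr / P = 0.078421 / 0.0501 = 1.57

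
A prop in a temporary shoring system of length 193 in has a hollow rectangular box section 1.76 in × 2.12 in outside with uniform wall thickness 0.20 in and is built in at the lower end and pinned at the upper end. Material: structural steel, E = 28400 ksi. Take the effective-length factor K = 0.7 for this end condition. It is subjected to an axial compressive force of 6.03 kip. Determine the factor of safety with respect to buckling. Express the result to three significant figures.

n ≈ 1.53

Inner dimensions: h_i = 2.12 − 2×0.20 = 1.720 in, b_i = 1.76 − 2×0.20 = 1.360 in
Weak-axis I_min = (h_o·b_o³ − h_i·b_i³)/12 with b_o = 1.76, b_i = 1.360 in (shorter outer/inner sides).
I_min = (2.12×1.76³ − 1.720×1.360³)/12 = 0.6026 in⁴
Effective length L_e = K·L = 0.7 × 193 = 135.1 in
P_cr = π²EI / L_e² = π² × 28400×10³ × 0.6026 / 135.1² = 9.254×10^3 lb
Factor of safety n = P_cr / P = 9.2541 / 6.03 = 1.53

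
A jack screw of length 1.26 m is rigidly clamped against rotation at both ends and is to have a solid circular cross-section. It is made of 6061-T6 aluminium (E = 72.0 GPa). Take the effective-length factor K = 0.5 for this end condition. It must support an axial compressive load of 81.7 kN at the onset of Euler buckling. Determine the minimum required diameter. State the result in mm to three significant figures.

L_e = K·L = 0.5 × 1.26 = 0.6300 m
Required I = P_cr·L_e²/(π²E) = 8.170×10^4 × 0.6300² / (π² × 7.20×10^10) = 4.563×10^-8 m⁴
I_req = 4.563×10^4 mm⁴
Solid circle: I = πd⁴/64  ⇒  d = (64I/π)^(1/4) = (64×4.563×10^4/π)^(1/4) = 31.1 mm

d ≈ 31.1 mm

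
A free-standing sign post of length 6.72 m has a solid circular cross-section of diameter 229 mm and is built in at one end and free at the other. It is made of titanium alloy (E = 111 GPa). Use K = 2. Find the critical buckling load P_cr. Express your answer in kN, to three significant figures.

I = πd⁴/64 = π×229⁴/64 = 1.350×10^8 mm⁴
I = 1.350×10^8 mm⁴ = 1.350×10^-4 m⁴
Effective length L_e = K·L = 2 × 6.72 = 13.44 m
P_cr = π²EI / L_e² = π² × 111×10⁹ × 1.350×10^-4 / 13.44² = 8.187×10^5 N

P_cr ≈ 819 kN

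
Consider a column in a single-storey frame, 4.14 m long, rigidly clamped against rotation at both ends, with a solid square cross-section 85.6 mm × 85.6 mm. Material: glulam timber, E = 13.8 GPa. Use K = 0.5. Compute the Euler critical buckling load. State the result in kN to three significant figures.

I = a⁴/12 = 85.6⁴/12 = 4.474×10^6 mm⁴
I = 4.474×10^6 mm⁴ = 4.474×10^-6 m⁴
Effective length L_e = K·L = 0.5 × 4.14 = 2.070 m
P_cr = π²EI / L_e² = π² × 13.8×10⁹ × 4.474×10^-6 / 2.070² = 1.422×10^5 N

P_cr ≈ 142 kN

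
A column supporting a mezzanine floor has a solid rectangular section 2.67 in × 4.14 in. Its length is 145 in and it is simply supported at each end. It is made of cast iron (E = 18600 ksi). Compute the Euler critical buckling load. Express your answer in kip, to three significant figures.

Buckling occurs about the weak axis: I_min = h·b³/12 with b = 2.67 in (the shorter side).
I_min = 4.14×2.67³/12 = 6.567 in⁴
Effective length L_e = K·L = 1 × 145 = 145.0 in
P_cr = π²EI / L_e² = π² × 18600×10³ × 6.567 / 145.0² = 5.734×10^4 lb

P_cr ≈ 57.3 kip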